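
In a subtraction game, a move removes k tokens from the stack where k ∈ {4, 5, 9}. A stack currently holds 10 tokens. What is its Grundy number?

Compute g(0), g(1), … for moves {4, 5, 9}:
k:     0  1  2  3  4  5  6  7  8  9 10
g(k):  0  0  0  0  1  1  1  1  2  2  2
So g(10) = 2.

2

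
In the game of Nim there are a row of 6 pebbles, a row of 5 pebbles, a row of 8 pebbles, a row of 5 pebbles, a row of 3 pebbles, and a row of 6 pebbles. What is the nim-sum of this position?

11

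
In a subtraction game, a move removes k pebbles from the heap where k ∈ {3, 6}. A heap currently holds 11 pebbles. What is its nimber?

Compute g(0), g(1), … for moves {3, 6}:
k:     0  1  2  3  4  5  6  7  8  9 10 11
g(k):  0  0  0  1  1  1  2  2  2  0  0  0
So g(11) = 0.

0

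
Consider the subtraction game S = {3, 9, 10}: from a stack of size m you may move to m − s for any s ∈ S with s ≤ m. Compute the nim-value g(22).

Build the Grundy sequence with g(k) = mex{g(k−s) : s ∈ {3, 9, 10}, s ≤ k}:
k:     0  1  2  3  4  5  6  7  8  9 10 11 12 13 14 15 16 17 18 19 20 21 22
g(k):  0  0  0  1  1  1  0  0  0  1  1  1  2  0  0  3  1  1  2  0  0  0  1
So g(22) = 1.

1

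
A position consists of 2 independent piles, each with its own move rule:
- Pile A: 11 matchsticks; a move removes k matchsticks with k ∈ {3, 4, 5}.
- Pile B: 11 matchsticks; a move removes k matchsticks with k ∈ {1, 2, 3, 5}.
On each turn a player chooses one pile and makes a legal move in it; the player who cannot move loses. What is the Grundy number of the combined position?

2

Build the Grundy sequence for pile A with g(k) = mex{g(k−s) : s ∈ {3, 4, 5}, s ≤ k}:
k:     0  1  2  3  4  5  6  7  8  9 10 11
g(k):  0  0  0  1  1  1  2  2  0  0  0  1
So g(11) = 1.
Build the Grundy sequence for pile B with g(k) = mex{g(k−s) : s ∈ {1, 2, 3, 5}, s ≤ k}:
g(0) = mex{} = 0
g(1) = mex{0} = 1
g(2) = mex{0,1} = 2
g(3) = mex{0,1,2} = 3
g(4) = mex{1,2,3} = 0
g(5) = mex{0,2,3} = 1
g(6) = mex{0,1,3} = 2
g(7) = mex{0,1,2} = 3
g(8) = mex{1,2,3} = 0
g(9) = mex{0,2,3} = 1
g(10) = mex{0,1,3} = 2
g(11) = mex{0,1,2} = 3
So g(11) = 3.
By the Sprague-Grundy theorem, the Grundy value of a sum of independent games is the XOR of the component values.
Combined value = 1 ⊕ 3 = 2.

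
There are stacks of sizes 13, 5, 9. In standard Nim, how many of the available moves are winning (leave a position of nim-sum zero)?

3

Compute the nim-sum pairwise:
13 ^ 5 = 8
8 ^ 9 = 1
The overall nim-sum is X = 1. A stack of size p has a winning move iff p XOR X < p (reduce it to p XOR X).
  13: 13 XOR 1 = 12 < 13 — winning move (to 12).
  5: 5 XOR 1 = 4 < 5 — winning move (to 4).
  9: 9 XOR 1 = 8 < 9 — winning move (to 8).
That gives 3 winning moves.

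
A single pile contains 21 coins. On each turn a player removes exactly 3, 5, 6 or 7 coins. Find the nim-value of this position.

Compute g(0), g(1), … for moves {3, 5, 6, 7}:
k:     0  1  2  3  4  5  6  7  8  9 10 11 12 13 14 15 16 17 18 19 20 21
g(k):  0  0  0  1  1  1  2  2  2  3  0  0  0  1  1  1  2  2  2  3  0  0
So g(21) = 0.

0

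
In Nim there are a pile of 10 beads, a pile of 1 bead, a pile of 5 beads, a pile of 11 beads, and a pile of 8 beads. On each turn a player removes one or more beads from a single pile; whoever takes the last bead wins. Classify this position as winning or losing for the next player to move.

Winning position

Bitwise XOR of the heap sizes:
  1010  (10)
  0001  (1)
  0101  (5)
  1011  (11)
  1000  (8)
  ----
  1101  (13)
The nim-sum is 13 ≠ 0, so this is an N-position: the player to move can win.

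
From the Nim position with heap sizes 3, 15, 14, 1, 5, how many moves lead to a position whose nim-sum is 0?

Nim-sum: 3 XOR 15 XOR 14 XOR 1 XOR 5 = 6.
The overall nim-sum is X = 6. A heap of size p has a winning move iff p XOR X < p (reduce it to p XOR X).
  3: 3 XOR 6 = 5 ≥ 3 — no move.
  15: 15 XOR 6 = 9 < 15 — winning move (to 9).
  14: 14 XOR 6 = 8 < 14 — winning move (to 8).
  1: 1 XOR 6 = 7 ≥ 1 — no move.
  5: 5 XOR 6 = 3 < 5 — winning move (to 3).
That gives 3 winning moves.

3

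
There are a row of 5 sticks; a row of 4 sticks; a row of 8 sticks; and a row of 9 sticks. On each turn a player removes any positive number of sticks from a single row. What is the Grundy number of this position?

0

Compute the nim-sum pairwise:
5 XOR 4 = 1
1 XOR 8 = 9
9 XOR 9 = 0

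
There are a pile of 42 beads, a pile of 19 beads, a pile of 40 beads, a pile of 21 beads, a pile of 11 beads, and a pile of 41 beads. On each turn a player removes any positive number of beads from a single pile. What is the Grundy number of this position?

Nim-sum: 42 ⊕ 19 ⊕ 40 ⊕ 21 ⊕ 11 ⊕ 41 = 38.

38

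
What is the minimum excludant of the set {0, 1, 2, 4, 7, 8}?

The values 0, 1, 2 are all present; 3 is the first non-negative integer missing from the set.

3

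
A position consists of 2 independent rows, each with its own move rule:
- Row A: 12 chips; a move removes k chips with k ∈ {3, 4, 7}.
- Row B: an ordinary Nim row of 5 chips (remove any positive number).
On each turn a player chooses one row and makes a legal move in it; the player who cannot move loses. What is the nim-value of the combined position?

Build the Grundy sequence for row A with g(k) = mex{g(k−s) : s ∈ {3, 4, 7}, s ≤ k}:
g(0) = mex{} = 0
g(1) = mex{} = 0
g(2) = mex{} = 0
g(3) = mex{0} = 1
g(4) = mex{0} = 1
g(5) = mex{0} = 1
g(6) = mex{0,1} = 2
g(7) = mex{0,1} = 2
g(8) = mex{0,1} = 2
g(9) = mex{0,1,2} = 3
g(10) = mex{1,2} = 0
g(11) = mex{1,2} = 0
g(12) = mex{1,2,3} = 0
So g(12) = 0.
Row B is a plain Nim row of size 5, so its Grundy value is 5.
The value of a disjunctive sum is the nim-sum of the parts.
Combined value = 0 XOR 5 = 5.

5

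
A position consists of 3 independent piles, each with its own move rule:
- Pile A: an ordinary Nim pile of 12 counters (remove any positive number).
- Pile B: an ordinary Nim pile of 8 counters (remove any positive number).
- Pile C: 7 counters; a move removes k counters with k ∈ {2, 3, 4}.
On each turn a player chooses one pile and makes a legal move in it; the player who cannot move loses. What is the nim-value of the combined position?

4

Pile A is a plain Nim pile of size 12, so its Grundy value is 12.
Pile B is a plain Nim pile of size 8, so its Grundy value is 8.
Grundy values for pile C (subtraction set {2, 3, 4}):
k:     0  1  2  3  4  5  6  7
g(k):  0  0  1  1  2  2  0  0
So g(7) = 0.
By the Sprague-Grundy theorem, the Grundy value of a sum of independent games is the XOR of the component values.
Combined value = 12 ⊕ 8 ⊕ 0 = 4.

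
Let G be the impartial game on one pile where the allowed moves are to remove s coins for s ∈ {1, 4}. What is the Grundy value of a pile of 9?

2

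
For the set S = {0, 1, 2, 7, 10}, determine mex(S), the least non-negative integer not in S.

3

The values 0, 1, 2 are all present; 3 is the first non-negative integer missing from the set.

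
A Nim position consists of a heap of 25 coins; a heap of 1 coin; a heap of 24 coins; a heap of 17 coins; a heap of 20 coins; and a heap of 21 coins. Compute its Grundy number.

16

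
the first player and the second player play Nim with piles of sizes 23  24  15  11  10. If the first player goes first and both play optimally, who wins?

the first player wins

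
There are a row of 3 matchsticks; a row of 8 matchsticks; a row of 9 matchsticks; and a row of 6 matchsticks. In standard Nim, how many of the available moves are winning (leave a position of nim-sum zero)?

1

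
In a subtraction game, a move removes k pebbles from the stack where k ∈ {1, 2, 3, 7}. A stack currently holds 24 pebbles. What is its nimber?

0

Build the Grundy sequence with g(k) = mex{g(k−s) : s ∈ {1, 2, 3, 7}, s ≤ k}:
k:     0  1  2  3  4  5  6  7  8  9 10 11 12 13 14 15 16 17 18 19 20 21 22 23 24
g(k):  0  1  2  3  0  1  2  3  0  1  2  3  0  1  2  3  0  1  2  3  0  1  2  3  0
So g(24) = 0.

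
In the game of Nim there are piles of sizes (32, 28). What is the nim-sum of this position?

60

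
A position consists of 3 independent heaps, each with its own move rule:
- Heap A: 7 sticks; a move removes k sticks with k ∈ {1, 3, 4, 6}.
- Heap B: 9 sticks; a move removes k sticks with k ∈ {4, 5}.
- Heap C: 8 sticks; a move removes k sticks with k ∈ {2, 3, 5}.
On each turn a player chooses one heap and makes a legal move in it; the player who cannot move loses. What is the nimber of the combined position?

Build the Grundy sequence for heap A with g(k) = mex{g(k−s) : s ∈ {1, 3, 4, 6}, s ≤ k}:
g(0) = mex{} = 0
g(1) = mex{0} = 1
g(2) = mex{1} = 0
g(3) = mex{0} = 1
g(4) = mex{0,1} = 2
g(5) = mex{0,1,2} = 3
g(6) = mex{0,1,3} = 2
g(7) = mex{1,2} = 0
So g(7) = 0.
Grundy values for heap B (subtraction set {4, 5}):
g(0) = mex{} = 0
g(1) = mex{} = 0
g(2) = mex{} = 0
g(3) = mex{} = 0
g(4) = mex{0} = 1
g(5) = mex{0} = 1
g(6) = mex{0} = 1
g(7) = mex{0} = 1
g(8) = mex{0,1} = 2
g(9) = mex{1} = 0
So g(9) = 0.
Build the Grundy sequence for heap C with g(k) = mex{g(k−s) : s ∈ {2, 3, 5}, s ≤ k}:
k:     0  1  2  3  4  5  6  7  8
g(k):  0  0  1  1  2  2  3  0  0
So g(8) = 0.
By the Sprague-Grundy theorem, the Grundy value of a sum of independent games is the XOR of the component values.
Combined value = 0 XOR 0 XOR 0 = 0.

0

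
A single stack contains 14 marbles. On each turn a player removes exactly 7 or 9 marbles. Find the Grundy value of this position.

Compute g(0), g(1), … for moves {7, 9}:
g(0) = mex{} = 0
g(1) = mex{} = 0
g(2) = mex{} = 0
g(3) = mex{} = 0
g(4) = mex{} = 0
g(5) = mex{} = 0
g(6) = mex{} = 0
g(7) = mex{0} = 1
g(8) = mex{0} = 1
g(9) = mex{0} = 1
g(10) = mex{0} = 1
g(11) = mex{0} = 1
g(12) = mex{0} = 1
g(13) = mex{0} = 1
g(14) = mex{0,1} = 2
So g(14) = 2.

2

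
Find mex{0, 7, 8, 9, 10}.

0 is in the set but 1 is not, so the mex is 1.

1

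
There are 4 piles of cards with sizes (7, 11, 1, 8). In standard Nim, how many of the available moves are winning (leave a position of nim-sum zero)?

1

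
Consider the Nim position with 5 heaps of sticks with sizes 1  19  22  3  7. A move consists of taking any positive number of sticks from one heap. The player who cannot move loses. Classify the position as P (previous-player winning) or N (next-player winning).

Nim-sum: 1 ⊕ 19 ⊕ 22 ⊕ 3 ⊕ 7 = 0.
The nim-sum is 0, so this is a P-position: the player to move is in a losing position under optimal play.

P-position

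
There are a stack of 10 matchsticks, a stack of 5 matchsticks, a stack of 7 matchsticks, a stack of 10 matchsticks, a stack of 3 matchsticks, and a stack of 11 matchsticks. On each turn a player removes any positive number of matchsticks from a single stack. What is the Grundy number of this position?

10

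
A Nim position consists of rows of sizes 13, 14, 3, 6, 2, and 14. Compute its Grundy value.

Nim-sum: 13 XOR 14 XOR 3 XOR 6 XOR 2 XOR 14 = 10.

10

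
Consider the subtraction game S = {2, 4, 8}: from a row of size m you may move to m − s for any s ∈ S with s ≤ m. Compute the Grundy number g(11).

2

Compute g(0), g(1), … for moves {2, 4, 8}:
g(0) = mex{} = 0
g(1) = mex{} = 0
g(2) = mex{0} = 1
g(3) = mex{0} = 1
g(4) = mex{0,1} = 2
g(5) = mex{0,1} = 2
g(6) = mex{1,2} = 0
g(7) = mex{1,2} = 0
g(8) = mex{0,2} = 1
g(9) = mex{0,2} = 1
g(10) = mex{0,1} = 2
g(11) = mex{0,1} = 2
So g(11) = 2.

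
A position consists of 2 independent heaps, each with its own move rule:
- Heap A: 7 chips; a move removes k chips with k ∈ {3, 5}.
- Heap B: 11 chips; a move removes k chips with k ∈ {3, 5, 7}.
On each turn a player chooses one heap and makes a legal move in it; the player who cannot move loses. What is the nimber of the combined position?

2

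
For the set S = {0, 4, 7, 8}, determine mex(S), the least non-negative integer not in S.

0 is in the set but 1 is not, so the mex is 1.

1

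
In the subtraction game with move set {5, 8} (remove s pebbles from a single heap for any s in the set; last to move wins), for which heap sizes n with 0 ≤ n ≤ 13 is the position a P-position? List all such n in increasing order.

Compute g(0), g(1), … for moves {5, 8}:
k:     0  1  2  3  4  5  6  7  8  9 10 11 12 13
g(k):  0  0  0  0  0  1  1  1  1  1  2  2  2  0
The P-positions (g = 0) in 0..13 are 0, 1, 2, 3, 4, 13.

0, 1, 2, 3, 4, 13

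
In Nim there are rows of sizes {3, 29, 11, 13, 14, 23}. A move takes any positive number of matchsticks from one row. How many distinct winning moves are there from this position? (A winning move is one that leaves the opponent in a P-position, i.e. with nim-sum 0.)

5

Bitwise XOR of the heap sizes:
  00011  (3)
  11101  (29)
  01011  (11)
  01101  (13)
  01110  (14)
  10111  (23)
  -----
  00001  (1)
The overall nim-sum is X = 1. A row of size p has a winning move iff p XOR X < p (reduce it to p XOR X).
  3: 3 XOR 1 = 2 < 3 — winning move (to 2).
  29: 29 XOR 1 = 28 < 29 — winning move (to 28).
  11: 11 XOR 1 = 10 < 11 — winning move (to 10).
  13: 13 XOR 1 = 12 < 13 — winning move (to 12).
  14: 14 XOR 1 = 15 ≥ 14 — no move.
  23: 23 XOR 1 = 22 < 23 — winning move (to 22).
That gives 5 winning moves.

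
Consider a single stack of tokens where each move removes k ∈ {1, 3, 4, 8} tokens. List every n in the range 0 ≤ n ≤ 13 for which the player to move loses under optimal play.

0, 2, 7, 9

Compute g(0), g(1), … for moves {1, 3, 4, 8}:
k:     0  1  2  3  4  5  6  7  8  9 10 11 12 13
g(k):  0  1  0  1  2  3  2  0  1  0  1  2  3  2
The P-positions (g = 0) in 0..13 are 0, 2, 7, 9.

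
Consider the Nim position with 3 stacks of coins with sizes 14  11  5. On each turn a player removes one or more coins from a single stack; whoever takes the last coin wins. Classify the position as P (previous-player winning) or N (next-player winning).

Bitwise XOR of the heap sizes:
  1110  (14)
  1011  (11)
  0101  (5)
  ----
  0000  (0)
The nim-sum is 0, so this is a P-position: the player to move is in a losing position under optimal play.

P-position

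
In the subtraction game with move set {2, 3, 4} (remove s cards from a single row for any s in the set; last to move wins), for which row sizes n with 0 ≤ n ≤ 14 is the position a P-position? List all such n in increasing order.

0, 1, 6, 7, 12, 13

Compute g(0), g(1), … for moves {2, 3, 4}:
k:     0  1  2  3  4  5  6  7  8  9 10 11 12 13 14
g(k):  0  0  1  1  2  2  0  0  1  1  2  2  0  0  1
The P-positions (g = 0) in 0..14 are 0, 1, 6, 7, 12, 13.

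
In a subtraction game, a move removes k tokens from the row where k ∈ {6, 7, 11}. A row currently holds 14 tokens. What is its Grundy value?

2

Compute g(0), g(1), … for moves {6, 7, 11}:
g(0) = mex{} = 0
g(1) = mex{} = 0
g(2) = mex{} = 0
g(3) = mex{} = 0
g(4) = mex{} = 0
g(5) = mex{} = 0
g(6) = mex{0} = 1
g(7) = mex{0} = 1
g(8) = mex{0} = 1
g(9) = mex{0} = 1
g(10) = mex{0} = 1
g(11) = mex{0} = 1
g(12) = mex{0,1} = 2
g(13) = mex{0,1} = 2
g(14) = mex{0,1} = 2
So g(14) = 2.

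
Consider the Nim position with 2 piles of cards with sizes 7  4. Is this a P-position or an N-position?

N-position

Nim-sum: 7 ^ 4 = 3.
The nim-sum is 3 ≠ 0, so this is an N-position: the player to move can win.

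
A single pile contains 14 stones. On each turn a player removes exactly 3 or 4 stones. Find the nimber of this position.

Build the Grundy sequence with g(k) = mex{g(k−s) : s ∈ {3, 4}, s ≤ k}:
g(0) = mex{} = 0
g(1) = mex{} = 0
g(2) = mex{} = 0
g(3) = mex{0} = 1
g(4) = mex{0} = 1
g(5) = mex{0} = 1
g(6) = mex{0,1} = 2
g(7) = mex{1} = 0
g(8) = mex{1} = 0
g(9) = mex{1,2} = 0
g(10) = mex{0,2} = 1
g(11) = mex{0} = 1
g(12) = mex{0} = 1
g(13) = mex{0,1} = 2
g(14) = mex{1} = 0
So g(14) = 0.

0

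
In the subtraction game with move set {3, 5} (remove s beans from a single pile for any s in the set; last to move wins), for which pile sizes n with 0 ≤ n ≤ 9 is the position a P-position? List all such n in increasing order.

Build the Grundy sequence with g(k) = mex{g(k−s) : s ∈ {3, 5}, s ≤ k}:
g(0) = mex{} = 0
g(1) = mex{} = 0
g(2) = mex{} = 0
g(3) = mex{0} = 1
g(4) = mex{0} = 1
g(5) = mex{0} = 1
g(6) = mex{0,1} = 2
g(7) = mex{0,1} = 2
g(8) = mex{1} = 0
g(9) = mex{1,2} = 0
The P-positions (g = 0) in 0..9 are 0, 1, 2, 8, 9.

0, 1, 2, 8, 9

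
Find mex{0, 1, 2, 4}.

3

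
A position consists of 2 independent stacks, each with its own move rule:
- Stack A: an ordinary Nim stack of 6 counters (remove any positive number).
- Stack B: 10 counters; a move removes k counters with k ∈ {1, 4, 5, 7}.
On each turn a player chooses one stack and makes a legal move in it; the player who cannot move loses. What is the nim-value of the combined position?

Stack A is a plain Nim stack of size 6, so its Grundy value is 6.
Build the Grundy sequence for stack B with g(k) = mex{g(k−s) : s ∈ {1, 4, 5, 7}, s ≤ k}:
g(0) = mex{} = 0
g(1) = mex{0} = 1
g(2) = mex{1} = 0
g(3) = mex{0} = 1
g(4) = mex{0,1} = 2
g(5) = mex{0,1,2} = 3
g(6) = mex{0,1,3} = 2
g(7) = mex{0,1,2} = 3
g(8) = mex{1,2,3} = 0
g(9) = mex{0,2,3} = 1
g(10) = mex{1,2,3} = 0
So g(10) = 0.
By the Sprague-Grundy theorem, the Grundy value of a sum of independent games is the XOR of the component values.
Combined value = 6 ⊕ 0 = 6.

6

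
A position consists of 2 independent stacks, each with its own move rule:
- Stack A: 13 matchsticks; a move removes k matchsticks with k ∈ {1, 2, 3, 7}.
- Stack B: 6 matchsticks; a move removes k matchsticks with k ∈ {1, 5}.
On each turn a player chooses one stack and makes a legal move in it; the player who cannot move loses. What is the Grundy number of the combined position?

1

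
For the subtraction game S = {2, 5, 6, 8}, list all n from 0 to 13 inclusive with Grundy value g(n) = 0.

0, 1, 4, 11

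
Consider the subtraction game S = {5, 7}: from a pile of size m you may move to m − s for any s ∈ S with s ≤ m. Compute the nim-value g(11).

2

Grundy values for subtraction set {5, 7}:
k:     0  1  2  3  4  5  6  7  8  9 10 11
g(k):  0  0  0  0  0  1  1  1  1  1  2  2
So g(11) = 2.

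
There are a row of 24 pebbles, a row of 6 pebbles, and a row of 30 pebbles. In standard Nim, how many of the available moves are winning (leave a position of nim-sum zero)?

Nim-sum: 24 ⊕ 6 ⊕ 30 = 0.
The nim-sum is already 0, so every move leaves a nonzero nim-sum — there are no winning moves.

0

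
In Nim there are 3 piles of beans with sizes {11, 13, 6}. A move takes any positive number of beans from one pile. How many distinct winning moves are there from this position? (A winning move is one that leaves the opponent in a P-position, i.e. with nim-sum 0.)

Compute the nim-sum pairwise:
11 ⊕ 13 = 6
6 ⊕ 6 = 0
The nim-sum is already 0, so every move leaves a nonzero nim-sum — there are no winning moves.

0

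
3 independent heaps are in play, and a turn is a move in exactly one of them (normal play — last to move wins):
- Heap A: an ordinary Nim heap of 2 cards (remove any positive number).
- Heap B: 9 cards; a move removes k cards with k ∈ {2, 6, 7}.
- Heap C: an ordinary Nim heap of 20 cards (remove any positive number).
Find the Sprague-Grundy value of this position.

22

Heap A is a plain Nim heap of size 2, so its Grundy value is 2.
Grundy values for heap B (subtraction set {2, 6, 7}):
g(0) = mex{} = 0
g(1) = mex{} = 0
g(2) = mex{0} = 1
g(3) = mex{0} = 1
g(4) = mex{1} = 0
g(5) = mex{1} = 0
g(6) = mex{0} = 1
g(7) = mex{0} = 1
g(8) = mex{0,1} = 2
g(9) = mex{1} = 0
So g(9) = 0.
Heap C is a plain Nim heap of size 20, so its Grundy value is 20.
The value of a disjunctive sum is the nim-sum of the parts.
Combined value = 2 XOR 0 XOR 20 = 22.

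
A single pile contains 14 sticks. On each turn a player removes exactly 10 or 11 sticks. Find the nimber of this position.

1

Grundy values for subtraction set {10, 11}:
g(0) = mex{} = 0
g(1) = mex{} = 0
g(2) = mex{} = 0
g(3) = mex{} = 0
g(4) = mex{} = 0
g(5) = mex{} = 0
g(6) = mex{} = 0
g(7) = mex{} = 0
g(8) = mex{} = 0
g(9) = mex{} = 0
g(10) = mex{0} = 1
g(11) = mex{0} = 1
g(12) = mex{0} = 1
g(13) = mex{0} = 1
g(14) = mex{0} = 1
So g(14) = 1.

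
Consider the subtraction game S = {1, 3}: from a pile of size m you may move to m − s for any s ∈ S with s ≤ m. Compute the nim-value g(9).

1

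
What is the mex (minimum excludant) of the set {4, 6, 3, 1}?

0 is not in the set, so the mex is 0.

0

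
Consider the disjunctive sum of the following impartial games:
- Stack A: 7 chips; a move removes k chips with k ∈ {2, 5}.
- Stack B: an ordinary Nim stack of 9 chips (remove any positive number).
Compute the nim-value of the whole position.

Grundy values for stack A (subtraction set {2, 5}):
g(0) = mex{} = 0
g(1) = mex{} = 0
g(2) = mex{0} = 1
g(3) = mex{0} = 1
g(4) = mex{1} = 0
g(5) = mex{0,1} = 2
g(6) = mex{0} = 1
g(7) = mex{1,2} = 0
So g(7) = 0.
Stack B is a plain Nim stack of size 9, so its Grundy value is 9.
By the Sprague-Grundy theorem, the Grundy value of a sum of independent games is the XOR of the component values.
Combined value = 0 XOR 9 = 9.

9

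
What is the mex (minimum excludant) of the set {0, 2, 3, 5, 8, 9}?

0 is in the set but 1 is not, so the mex is 1.

1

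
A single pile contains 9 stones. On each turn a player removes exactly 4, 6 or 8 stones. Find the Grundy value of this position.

2

Build the Grundy sequence with g(k) = mex{g(k−s) : s ∈ {4, 6, 8}, s ≤ k}:
g(0) = mex{} = 0
g(1) = mex{} = 0
g(2) = mex{} = 0
g(3) = mex{} = 0
g(4) = mex{0} = 1
g(5) = mex{0} = 1
g(6) = mex{0} = 1
g(7) = mex{0} = 1
g(8) = mex{0,1} = 2
g(9) = mex{0,1} = 2
So g(9) = 2.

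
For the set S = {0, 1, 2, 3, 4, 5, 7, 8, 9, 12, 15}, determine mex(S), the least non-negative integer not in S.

6

The values 0, 1, 2, 3, 4, 5 are all present; 6 is the first non-negative integer missing from the set.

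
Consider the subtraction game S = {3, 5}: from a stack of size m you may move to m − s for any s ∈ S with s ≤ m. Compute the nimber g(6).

2

Compute g(0), g(1), … for moves {3, 5}:
k:     0  1  2  3  4  5  6
g(k):  0  0  0  1  1  1  2
So g(6) = 2.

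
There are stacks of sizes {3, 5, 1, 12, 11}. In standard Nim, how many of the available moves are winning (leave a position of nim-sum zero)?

0

Compute the nim-sum pairwise:
3 XOR 5 = 6
6 XOR 1 = 7
7 XOR 12 = 11
11 XOR 11 = 0
The nim-sum is already 0, so every move leaves a nonzero nim-sum — there are no winning moves.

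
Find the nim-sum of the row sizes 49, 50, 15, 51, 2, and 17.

44

Nim-sum: 49 ⊕ 50 ⊕ 15 ⊕ 51 ⊕ 2 ⊕ 17 = 44.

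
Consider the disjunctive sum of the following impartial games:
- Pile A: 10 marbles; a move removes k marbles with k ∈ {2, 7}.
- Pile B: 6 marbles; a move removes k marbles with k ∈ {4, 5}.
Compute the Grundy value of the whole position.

Grundy values for pile A (subtraction set {2, 7}):
g(0) = mex{} = 0
g(1) = mex{} = 0
g(2) = mex{0} = 1
g(3) = mex{0} = 1
g(4) = mex{1} = 0
g(5) = mex{1} = 0
g(6) = mex{0} = 1
g(7) = mex{0} = 1
g(8) = mex{0,1} = 2
g(9) = mex{1} = 0
g(10) = mex{1,2} = 0
So g(10) = 0.
Build the Grundy sequence for pile B with g(k) = mex{g(k−s) : s ∈ {4, 5}, s ≤ k}:
k:     0  1  2  3  4  5  6
g(k):  0  0  0  0  1  1  1
So g(6) = 1.
By the Sprague-Grundy theorem, the Grundy value of a sum of independent games is the XOR of the component values.
Combined value = 0 XOR 1 = 1.

1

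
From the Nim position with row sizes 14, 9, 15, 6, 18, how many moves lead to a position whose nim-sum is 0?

Bitwise XOR of the heap sizes:
  01110  (14)
  01001  (9)
  01111  (15)
  00110  (6)
  10010  (18)
  -----
  11100  (28)
The overall nim-sum is X = 28. A row of size p has a winning move iff p XOR X < p (reduce it to p XOR X).
  14: 14 XOR 28 = 18 ≥ 14 — no move.
  9: 9 XOR 28 = 21 ≥ 9 — no move.
  15: 15 XOR 28 = 19 ≥ 15 — no move.
  6: 6 XOR 28 = 26 ≥ 6 — no move.
  18: 18 XOR 28 = 14 < 18 — winning move (to 14).
That gives 1 winning move.

1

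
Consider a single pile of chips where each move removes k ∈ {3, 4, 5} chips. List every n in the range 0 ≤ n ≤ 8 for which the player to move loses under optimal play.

0, 1, 2, 8

Grundy values for subtraction set {3, 4, 5}:
g(0) = mex{} = 0
g(1) = mex{} = 0
g(2) = mex{} = 0
g(3) = mex{0} = 1
g(4) = mex{0} = 1
g(5) = mex{0} = 1
g(6) = mex{0,1} = 2
g(7) = mex{0,1} = 2
g(8) = mex{1} = 0
The P-positions (g = 0) in 0..8 are 0, 1, 2, 8.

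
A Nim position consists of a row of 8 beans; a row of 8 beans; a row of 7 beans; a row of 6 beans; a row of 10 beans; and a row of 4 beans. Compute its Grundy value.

Write each in binary and XOR column by column:
  1000  (8)
  1000  (8)
  0111  (7)
  0110  (6)
  1010  (10)
  0100  (4)
  ----
  1111  (15)

15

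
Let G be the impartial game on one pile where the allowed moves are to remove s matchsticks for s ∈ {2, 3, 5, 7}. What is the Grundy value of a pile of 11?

Compute g(0), g(1), … for moves {2, 3, 5, 7}:
g(0) = mex{} = 0
g(1) = mex{} = 0
g(2) = mex{0} = 1
g(3) = mex{0} = 1
g(4) = mex{0,1} = 2
g(5) = mex{0,1} = 2
g(6) = mex{0,1,2} = 3
g(7) = mex{0,1,2} = 3
g(8) = mex{0,1,2,3} = 4
g(9) = mex{1,2,3} = 0
g(10) = mex{1,2,3,4} = 0
g(11) = mex{0,2,3,4} = 1
So g(11) = 1.

1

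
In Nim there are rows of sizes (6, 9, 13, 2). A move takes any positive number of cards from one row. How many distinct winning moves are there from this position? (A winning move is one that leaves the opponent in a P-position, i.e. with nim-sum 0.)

0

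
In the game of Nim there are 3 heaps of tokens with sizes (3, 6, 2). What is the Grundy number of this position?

Bitwise XOR of the heap sizes:
  011  (3)
  110  (6)
  010  (2)
  ---
  111  (7)

7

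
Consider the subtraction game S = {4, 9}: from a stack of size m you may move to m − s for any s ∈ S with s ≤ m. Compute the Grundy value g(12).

Compute g(0), g(1), … for moves {4, 9}:
k:     0  1  2  3  4  5  6  7  8  9 10 11 12
g(k):  0  0  0  0  1  1  1  1  0  2  2  2  1
So g(12) = 1.

1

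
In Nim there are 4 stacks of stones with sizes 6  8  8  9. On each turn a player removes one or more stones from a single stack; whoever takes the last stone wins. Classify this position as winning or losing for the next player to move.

Compute the nim-sum pairwise:
6 XOR 8 = 14
14 XOR 8 = 6
6 XOR 9 = 15
The nim-sum is 15 ≠ 0, so this is an N-position: the player to move can win.

Winning position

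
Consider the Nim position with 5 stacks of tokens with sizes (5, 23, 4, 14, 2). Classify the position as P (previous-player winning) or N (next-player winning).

In binary:
  00101  (5)
  10111  (23)
  00100  (4)
  01110  (14)
  00010  (2)
  -----
  11010  (26)
The nim-sum is 26 ≠ 0, so this is an N-position: the player to move can win.

N-position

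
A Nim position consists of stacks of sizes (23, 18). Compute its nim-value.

5

In binary:
  10111  (23)
  10010  (18)
  -----
  00101  (5)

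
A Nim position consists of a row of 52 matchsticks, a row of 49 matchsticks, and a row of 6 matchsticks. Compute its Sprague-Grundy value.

Nim-sum: 52 ^ 49 ^ 6 = 3.

3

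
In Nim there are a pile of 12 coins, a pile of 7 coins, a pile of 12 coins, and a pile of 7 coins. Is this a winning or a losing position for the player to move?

Losing position

Compute the nim-sum pairwise:
12 ⊕ 7 = 11
11 ⊕ 12 = 7
7 ⊕ 7 = 0
The nim-sum is 0, so this is a P-position: the player to move is in a losing position under optimal play.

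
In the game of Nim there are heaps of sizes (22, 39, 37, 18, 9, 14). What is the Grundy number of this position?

1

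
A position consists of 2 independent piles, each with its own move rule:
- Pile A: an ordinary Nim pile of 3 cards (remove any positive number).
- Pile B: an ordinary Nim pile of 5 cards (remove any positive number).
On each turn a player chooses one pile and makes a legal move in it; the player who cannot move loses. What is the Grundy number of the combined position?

Pile A is a plain Nim pile of size 3, so its Grundy value is 3.
Pile B is a plain Nim pile of size 5, so its Grundy value is 5.
The value of a disjunctive sum is the nim-sum of the parts.
Combined value = 3 ⊕ 5 = 6.

6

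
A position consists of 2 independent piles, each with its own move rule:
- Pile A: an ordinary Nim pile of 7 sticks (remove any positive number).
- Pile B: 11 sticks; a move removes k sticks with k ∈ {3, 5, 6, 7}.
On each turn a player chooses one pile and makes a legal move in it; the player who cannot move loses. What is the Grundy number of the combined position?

7

Pile A is a plain Nim pile of size 7, so its Grundy value is 7.
Build the Grundy sequence for pile B with g(k) = mex{g(k−s) : s ∈ {3, 5, 6, 7}, s ≤ k}:
k:     0  1  2  3  4  5  6  7  8  9 10 11
g(k):  0  0  0  1  1  1  2  2  2  3  0  0
So g(11) = 0.
By the Sprague-Grundy theorem, the Grundy value of a sum of independent games is the XOR of the component values.
Combined value = 7 ⊕ 0 = 7.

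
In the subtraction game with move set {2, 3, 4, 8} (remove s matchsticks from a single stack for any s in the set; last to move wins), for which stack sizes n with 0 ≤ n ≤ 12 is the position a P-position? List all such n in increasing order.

0, 1, 6, 7, 12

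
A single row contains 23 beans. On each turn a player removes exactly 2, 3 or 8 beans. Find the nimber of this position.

1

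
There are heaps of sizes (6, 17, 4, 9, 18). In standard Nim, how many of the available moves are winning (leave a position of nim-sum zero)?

1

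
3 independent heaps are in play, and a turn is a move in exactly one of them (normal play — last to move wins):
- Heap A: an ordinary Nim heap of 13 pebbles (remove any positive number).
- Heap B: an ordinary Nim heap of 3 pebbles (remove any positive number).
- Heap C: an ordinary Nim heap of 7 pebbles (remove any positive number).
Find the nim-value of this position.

Heap A is a plain Nim heap of size 13, so its Grundy value is 13.
Heap B is a plain Nim heap of size 3, so its Grundy value is 3.
Heap C is a plain Nim heap of size 7, so its Grundy value is 7.
The value of a disjunctive sum is the nim-sum of the parts.
Combined value = 13 ⊕ 3 ⊕ 7 = 9.

9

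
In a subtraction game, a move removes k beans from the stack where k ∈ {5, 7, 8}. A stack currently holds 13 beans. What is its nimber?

Grundy values for subtraction set {5, 7, 8}:
k:     0  1  2  3  4  5  6  7  8  9 10 11 12 13
g(k):  0  0  0  0  0  1  1  1  1  1  2  2  2  0
So g(13) = 0.

0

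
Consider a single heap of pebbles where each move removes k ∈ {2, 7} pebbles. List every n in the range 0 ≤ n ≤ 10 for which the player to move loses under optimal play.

0, 1, 4, 5, 9, 10

Grundy values for subtraction set {2, 7}:
g(0) = mex{} = 0
g(1) = mex{} = 0
g(2) = mex{0} = 1
g(3) = mex{0} = 1
g(4) = mex{1} = 0
g(5) = mex{1} = 0
g(6) = mex{0} = 1
g(7) = mex{0} = 1
g(8) = mex{0,1} = 2
g(9) = mex{1} = 0
g(10) = mex{1,2} = 0
The P-positions (g = 0) in 0..10 are 0, 1, 4, 5, 9, 10.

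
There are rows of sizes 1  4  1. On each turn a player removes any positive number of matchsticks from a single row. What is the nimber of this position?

4

Compute the nim-sum pairwise:
1 ^ 4 = 5
5 ^ 1 = 4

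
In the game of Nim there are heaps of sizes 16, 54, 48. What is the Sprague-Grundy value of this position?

22

Compute the nim-sum pairwise:
16 ⊕ 54 = 38
38 ⊕ 48 = 22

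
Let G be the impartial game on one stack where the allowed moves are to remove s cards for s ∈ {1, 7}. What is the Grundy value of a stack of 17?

1

Compute g(0), g(1), … for moves {1, 7}:
k:     0  1  2  3  4  5  6  7  8  9 10 11 12 13 14 15 16 17
g(k):  0  1  0  1  0  1  0  1  0  1  0  1  0  1  0  1  0  1
So g(17) = 1.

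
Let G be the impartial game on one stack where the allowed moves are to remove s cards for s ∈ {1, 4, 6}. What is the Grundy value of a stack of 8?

1

Grundy values for subtraction set {1, 4, 6}:
g(0) = mex{} = 0
g(1) = mex{0} = 1
g(2) = mex{1} = 0
g(3) = mex{0} = 1
g(4) = mex{0,1} = 2
g(5) = mex{1,2} = 0
g(6) = mex{0} = 1
g(7) = mex{1} = 0
g(8) = mex{0,2} = 1
So g(8) = 1.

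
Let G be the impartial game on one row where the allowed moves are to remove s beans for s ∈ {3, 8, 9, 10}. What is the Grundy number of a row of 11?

Compute g(0), g(1), … for moves {3, 8, 9, 10}:
g(0) = mex{} = 0
g(1) = mex{} = 0
g(2) = mex{} = 0
g(3) = mex{0} = 1
g(4) = mex{0} = 1
g(5) = mex{0} = 1
g(6) = mex{1} = 0
g(7) = mex{1} = 0
g(8) = mex{0,1} = 2
g(9) = mex{0} = 1
g(10) = mex{0} = 1
g(11) = mex{0,1,2} = 3
So g(11) = 3.

3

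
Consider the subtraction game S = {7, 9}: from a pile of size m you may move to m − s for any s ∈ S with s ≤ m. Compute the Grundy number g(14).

Compute g(0), g(1), … for moves {7, 9}:
k:     0  1  2  3  4  5  6  7  8  9 10 11 12 13 14
g(k):  0  0  0  0  0  0  0  1  1  1  1  1  1  1  2
So g(14) = 2.

2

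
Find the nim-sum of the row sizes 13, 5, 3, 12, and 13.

10

Nim-sum: 13 XOR 5 XOR 3 XOR 12 XOR 13 = 10.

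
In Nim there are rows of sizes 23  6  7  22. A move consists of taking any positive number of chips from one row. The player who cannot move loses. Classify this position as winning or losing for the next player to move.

Nim-sum: 23 ^ 6 ^ 7 ^ 22 = 0.
The nim-sum is 0, so this is a P-position: the player to move is in a losing position under optimal play.

Losing position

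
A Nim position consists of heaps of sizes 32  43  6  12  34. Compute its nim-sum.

35

Nim-sum: 32 ^ 43 ^ 6 ^ 12 ^ 34 = 35.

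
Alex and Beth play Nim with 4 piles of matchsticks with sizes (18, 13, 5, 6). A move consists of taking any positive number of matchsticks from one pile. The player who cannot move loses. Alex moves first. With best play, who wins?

Alex wins

Compute the nim-sum pairwise:
18 ^ 13 = 31
31 ^ 5 = 26
26 ^ 6 = 28
The nim-sum is 28 ≠ 0, so this is an N-position: the player to move can win; Alex has a winning move.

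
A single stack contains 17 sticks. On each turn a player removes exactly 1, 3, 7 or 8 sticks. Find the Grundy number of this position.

0

Grundy values for subtraction set {1, 3, 7, 8}:
k:     0  1  2  3  4  5  6  7  8  9 10 11 12 13 14 15 16 17
g(k):  0  1  0  1  0  1  0  1  2  3  2  3  2  3  2  0  1  0
So g(17) = 0.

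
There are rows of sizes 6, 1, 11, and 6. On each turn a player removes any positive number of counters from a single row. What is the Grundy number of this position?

10

Nim-sum: 6 ^ 1 ^ 11 ^ 6 = 10.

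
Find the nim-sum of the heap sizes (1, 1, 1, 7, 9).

Nim-sum: 1 XOR 1 XOR 1 XOR 7 XOR 9 = 15.

15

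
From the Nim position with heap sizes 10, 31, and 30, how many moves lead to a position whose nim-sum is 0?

Compute the nim-sum pairwise:
10 XOR 31 = 21
21 XOR 30 = 11
The overall nim-sum is X = 11. A heap of size p has a winning move iff p XOR X < p (reduce it to p XOR X).
  10: 10 XOR 11 = 1 < 10 — winning move (to 1).
  31: 31 XOR 11 = 20 < 31 — winning move (to 20).
  30: 30 XOR 11 = 21 < 30 — winning move (to 21).
That gives 3 winning moves.

3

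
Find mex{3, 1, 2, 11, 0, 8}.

4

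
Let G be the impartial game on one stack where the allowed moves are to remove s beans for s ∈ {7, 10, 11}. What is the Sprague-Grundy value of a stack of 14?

2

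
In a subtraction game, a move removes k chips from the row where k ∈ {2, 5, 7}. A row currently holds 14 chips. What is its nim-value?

0

Grundy values for subtraction set {2, 5, 7}:
g(0) = mex{} = 0
g(1) = mex{} = 0
g(2) = mex{0} = 1
g(3) = mex{0} = 1
g(4) = mex{1} = 0
g(5) = mex{0,1} = 2
g(6) = mex{0} = 1
g(7) = mex{0,1,2} = 3
g(8) = mex{0,1} = 2
g(9) = mex{0,1,3} = 2
g(10) = mex{1,2} = 0
g(11) = mex{0,1,2} = 3
g(12) = mex{0,2,3} = 1
g(13) = mex{1,2,3} = 0
g(14) = mex{1,2,3} = 0
So g(14) = 0.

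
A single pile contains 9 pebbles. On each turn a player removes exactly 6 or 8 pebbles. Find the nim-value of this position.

1

Compute g(0), g(1), … for moves {6, 8}:
k:     0  1  2  3  4  5  6  7  8  9
g(k):  0  0  0  0  0  0  1  1  1  1
So g(9) = 1.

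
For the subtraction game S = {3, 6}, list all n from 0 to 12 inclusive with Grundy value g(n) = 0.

0, 1, 2, 9, 10, 11

Compute g(0), g(1), … for moves {3, 6}:
g(0) = mex{} = 0
g(1) = mex{} = 0
g(2) = mex{} = 0
g(3) = mex{0} = 1
g(4) = mex{0} = 1
g(5) = mex{0} = 1
g(6) = mex{0,1} = 2
g(7) = mex{0,1} = 2
g(8) = mex{0,1} = 2
g(9) = mex{1,2} = 0
g(10) = mex{1,2} = 0
g(11) = mex{1,2} = 0
g(12) = mex{0,2} = 1
The P-positions (g = 0) in 0..12 are 0, 1, 2, 9, 10, 11.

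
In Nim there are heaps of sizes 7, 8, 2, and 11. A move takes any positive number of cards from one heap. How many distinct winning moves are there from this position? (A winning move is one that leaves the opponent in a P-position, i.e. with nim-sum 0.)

Compute the nim-sum pairwise:
7 ^ 8 = 15
15 ^ 2 = 13
13 ^ 11 = 6
The overall nim-sum is X = 6. A heap of size p has a winning move iff p XOR X < p (reduce it to p XOR X).
  7: 7 XOR 6 = 1 < 7 — winning move (to 1).
  8: 8 XOR 6 = 14 ≥ 8 — no move.
  2: 2 XOR 6 = 4 ≥ 2 — no move.
  11: 11 XOR 6 = 13 ≥ 11 — no move.
That gives 1 winning move.

1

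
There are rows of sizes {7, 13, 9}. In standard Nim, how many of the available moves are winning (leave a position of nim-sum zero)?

1

In binary:
  0111  (7)
  1101  (13)
  1001  (9)
  ----
  0011  (3)
The overall nim-sum is X = 3. A row of size p has a winning move iff p XOR X < p (reduce it to p XOR X).
  7: 7 XOR 3 = 4 < 7 — winning move (to 4).
  13: 13 XOR 3 = 14 ≥ 13 — no move.
  9: 9 XOR 3 = 10 ≥ 9 — no move.
That gives 1 winning move.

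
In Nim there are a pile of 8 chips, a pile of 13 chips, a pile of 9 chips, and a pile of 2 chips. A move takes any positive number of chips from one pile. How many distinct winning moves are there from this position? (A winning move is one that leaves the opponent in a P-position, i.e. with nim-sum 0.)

Compute the nim-sum pairwise:
8 ⊕ 13 = 5
5 ⊕ 9 = 12
12 ⊕ 2 = 14
The overall nim-sum is X = 14. A pile of size p has a winning move iff p XOR X < p (reduce it to p XOR X).
  8: 8 XOR 14 = 6 < 8 — winning move (to 6).
  13: 13 XOR 14 = 3 < 13 — winning move (to 3).
  9: 9 XOR 14 = 7 < 9 — winning move (to 7).
  2: 2 XOR 14 = 12 ≥ 2 — no move.
That gives 3 winning moves.

3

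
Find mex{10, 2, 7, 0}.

0 is in the set but 1 is not, so the mex is 1.

1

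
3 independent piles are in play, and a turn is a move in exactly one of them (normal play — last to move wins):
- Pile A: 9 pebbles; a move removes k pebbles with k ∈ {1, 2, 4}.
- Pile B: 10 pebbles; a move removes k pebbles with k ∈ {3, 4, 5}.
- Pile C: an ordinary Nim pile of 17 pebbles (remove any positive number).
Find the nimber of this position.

Build the Grundy sequence for pile A with g(k) = mex{g(k−s) : s ∈ {1, 2, 4}, s ≤ k}:
k:     0  1  2  3  4  5  6  7  8  9
g(k):  0  1  2  0  1  2  0  1  2  0
So g(9) = 0.
Grundy values for pile B (subtraction set {3, 4, 5}):
k:     0  1  2  3  4  5  6  7  8  9 10
g(k):  0  0  0  1  1  1  2  2  0  0  0
So g(10) = 0.
Pile C is a plain Nim pile of size 17, so its Grundy value is 17.
The value of a disjunctive sum is the nim-sum of the parts.
Combined value = 0 ⊕ 0 ⊕ 17 = 17.

17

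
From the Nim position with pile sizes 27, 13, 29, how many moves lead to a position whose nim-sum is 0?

Compute the nim-sum pairwise:
27 ⊕ 13 = 22
22 ⊕ 29 = 11
The overall nim-sum is X = 11. A pile of size p has a winning move iff p XOR X < p (reduce it to p XOR X).
  27: 27 XOR 11 = 16 < 27 — winning move (to 16).
  13: 13 XOR 11 = 6 < 13 — winning move (to 6).
  29: 29 XOR 11 = 22 < 29 — winning move (to 22).
That gives 3 winning moves.

3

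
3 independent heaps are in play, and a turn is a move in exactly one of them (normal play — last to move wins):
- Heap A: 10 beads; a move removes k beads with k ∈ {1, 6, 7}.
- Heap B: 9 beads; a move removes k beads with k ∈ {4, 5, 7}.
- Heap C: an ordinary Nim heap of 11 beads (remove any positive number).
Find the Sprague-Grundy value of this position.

11

Build the Grundy sequence for heap A with g(k) = mex{g(k−s) : s ∈ {1, 6, 7}, s ≤ k}:
g(0) = mex{} = 0
g(1) = mex{0} = 1
g(2) = mex{1} = 0
g(3) = mex{0} = 1
g(4) = mex{1} = 0
g(5) = mex{0} = 1
g(6) = mex{0,1} = 2
g(7) = mex{0,1,2} = 3
g(8) = mex{0,1,3} = 2
g(9) = mex{0,1,2} = 3
g(10) = mex{0,1,3} = 2
So g(10) = 2.
For heap B, compute g(0), g(1), … with moves {4, 5, 7}:
g(0) = mex{} = 0
g(1) = mex{} = 0
g(2) = mex{} = 0
g(3) = mex{} = 0
g(4) = mex{0} = 1
g(5) = mex{0} = 1
g(6) = mex{0} = 1
g(7) = mex{0} = 1
g(8) = mex{0,1} = 2
g(9) = mex{0,1} = 2
So g(9) = 2.
Heap C is a plain Nim heap of size 11, so its Grundy value is 11.
The value of a disjunctive sum is the nim-sum of the parts.
Combined value = 2 XOR 2 XOR 11 = 11.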